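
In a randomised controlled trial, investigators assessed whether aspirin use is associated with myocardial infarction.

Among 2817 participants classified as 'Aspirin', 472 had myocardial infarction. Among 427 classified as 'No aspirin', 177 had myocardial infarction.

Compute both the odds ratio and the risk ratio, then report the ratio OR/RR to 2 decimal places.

0.70

From the description: a = 472, b = 2345, c = 177, d = 250.
OR = (472·250)/(2345·177) = 118000/415065 = 0.28429
Risk in exposed = 472/2817 = 0.16755; risk in unexposed = 177/427 = 0.41452; RR = 0.40421
OR/RR = 0.28429 / 0.40421 = 0.70333
The outcome is not rare, so the OR lies further from 1 than the RR.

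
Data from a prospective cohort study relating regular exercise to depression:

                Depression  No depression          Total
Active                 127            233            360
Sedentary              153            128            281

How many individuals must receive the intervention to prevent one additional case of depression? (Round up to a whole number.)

Risk in treated group = 127/360 = 0.35278; risk in control = 153/281 = 0.54448.
Absolute risk reduction = 0.54448 − 0.35278 = 0.19171
NNT = 1 / ARR = 1 / 0.19171 = 5.216 → round up → 6

6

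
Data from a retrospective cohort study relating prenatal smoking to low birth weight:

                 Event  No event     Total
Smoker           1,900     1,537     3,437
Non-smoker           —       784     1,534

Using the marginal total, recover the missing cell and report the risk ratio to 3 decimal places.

1.131

The missing cell is in the unexposed row: 1534 − 784 = 750.
So a = 1900, b = 1537, c = 750, d = 784.
RR = [a/(a+b)] / [c/(c+d)] = (1900/3437) / (750/1534) = 0.55281/0.48892 = 1.13068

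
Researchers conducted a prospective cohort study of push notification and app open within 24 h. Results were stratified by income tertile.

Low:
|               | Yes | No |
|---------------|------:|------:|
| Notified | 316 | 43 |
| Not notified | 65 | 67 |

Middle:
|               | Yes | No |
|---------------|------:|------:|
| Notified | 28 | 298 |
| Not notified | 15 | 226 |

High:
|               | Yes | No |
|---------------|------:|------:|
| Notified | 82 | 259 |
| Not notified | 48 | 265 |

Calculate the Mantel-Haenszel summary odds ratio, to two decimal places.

OR_MH = Σ(aᵢdᵢ/nᵢ) / Σ(bᵢcᵢ/nᵢ), where nᵢ is the stratum total.
Stratum 1 (Low): n = 491; a·d/n = 316·67/491 = 43.1202; b·c/n = 43·65/491 = 5.6925
Stratum 2 (Middle): n = 567; a·d/n = 28·226/567 = 11.1605; b·c/n = 298·15/567 = 7.8836
Stratum 3 (High): n = 654; a·d/n = 82·265/654 = 33.2263; b·c/n = 259·48/654 = 19.0092
OR_MH = (43.1202 + 11.1605 + 33.2263) / (5.6925 + 7.8836 + 19.0092) = 87.5070 / 32.5852 = 2.68548

2.69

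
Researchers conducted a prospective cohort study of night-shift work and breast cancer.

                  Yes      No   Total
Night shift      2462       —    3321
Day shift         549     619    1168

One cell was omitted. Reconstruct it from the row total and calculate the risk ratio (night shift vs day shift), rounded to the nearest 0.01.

The missing cell is in the exposed row: 3321 − 2462 = 859.
So a = 2462, b = 859, c = 549, d = 619.
RR = [a/(a+b)] / [c/(c+d)] = (2462/3321) / (549/1168) = 0.74134/0.47003 = 1.57721

1.58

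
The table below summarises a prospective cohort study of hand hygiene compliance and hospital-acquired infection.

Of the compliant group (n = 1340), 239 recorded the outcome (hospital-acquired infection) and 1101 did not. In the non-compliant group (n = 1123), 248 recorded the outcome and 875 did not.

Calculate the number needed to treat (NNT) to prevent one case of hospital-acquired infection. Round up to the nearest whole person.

Risk in treated group = 239/1340 = 0.17836; risk in control = 248/1123 = 0.22084.
Absolute risk reduction = 0.22084 − 0.17836 = 0.04248
NNT = 1 / ARR = 1 / 0.04248 = 23.541 → round up → 24

24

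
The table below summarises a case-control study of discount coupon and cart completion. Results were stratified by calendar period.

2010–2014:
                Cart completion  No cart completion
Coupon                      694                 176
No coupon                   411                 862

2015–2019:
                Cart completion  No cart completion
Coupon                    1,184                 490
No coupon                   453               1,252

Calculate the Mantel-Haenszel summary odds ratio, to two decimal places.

OR_MH = Σ(aᵢdᵢ/nᵢ) / Σ(bᵢcᵢ/nᵢ), where nᵢ is the stratum total.
Stratum 1 (2010–2014): n = 2143; a·d/n = 694·862/2143 = 279.1545; b·c/n = 176·411/2143 = 33.7545
Stratum 2 (2015–2019): n = 3379; a·d/n = 1184·1252/3379 = 438.7002; b·c/n = 490·453/3379 = 65.6910
OR_MH = (279.1545 + 438.7002) / (33.7545 + 65.6910) = 717.8547 / 99.4456 = 7.21857

7.22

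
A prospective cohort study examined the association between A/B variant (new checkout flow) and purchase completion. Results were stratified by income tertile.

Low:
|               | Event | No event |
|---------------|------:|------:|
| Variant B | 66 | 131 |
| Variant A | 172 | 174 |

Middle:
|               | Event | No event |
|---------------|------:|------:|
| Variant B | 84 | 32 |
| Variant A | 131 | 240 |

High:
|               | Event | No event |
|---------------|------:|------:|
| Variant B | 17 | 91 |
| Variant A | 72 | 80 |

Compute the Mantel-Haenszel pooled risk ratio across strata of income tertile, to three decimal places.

0.939

RR_MH = Σ(aᵢ·n₀ᵢ/nᵢ) / Σ(cᵢ·n₁ᵢ/nᵢ), with n₁ᵢ = aᵢ+bᵢ (exposed), n₀ᵢ = cᵢ+dᵢ (unexposed), nᵢ = n₁ᵢ+n₀ᵢ.
Stratum 1 (Low): n₁ = 197, n₀ = 346, n = 543; a·n₀/n = 66·346/543 = 42.0552; c·n₁/n = 172·197/543 = 62.4015
Stratum 2 (Middle): n₁ = 116, n₀ = 371, n = 487; a·n₀/n = 84·371/487 = 63.9918; c·n₁/n = 131·116/487 = 31.2033
Stratum 3 (High): n₁ = 108, n₀ = 152, n = 260; a·n₀/n = 17·152/260 = 9.9385; c·n₁/n = 72·108/260 = 29.9077
RR_MH = (42.0552 + 63.9918 + 9.9385) / (62.4015 + 31.2033 + 29.9077) = 115.9855 / 123.5125 = 0.93906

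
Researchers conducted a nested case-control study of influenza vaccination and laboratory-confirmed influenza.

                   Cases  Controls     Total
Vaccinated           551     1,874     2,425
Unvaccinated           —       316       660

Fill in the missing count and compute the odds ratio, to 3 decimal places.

The missing cell is in the unexposed row: 660 − 316 = 344.
So a = 551, b = 1874, c = 344, d = 316.
OR = (a·d)/(b·c) = (551 × 316) / (1874 × 344) = 174116 / 644656 = 0.27009

0.270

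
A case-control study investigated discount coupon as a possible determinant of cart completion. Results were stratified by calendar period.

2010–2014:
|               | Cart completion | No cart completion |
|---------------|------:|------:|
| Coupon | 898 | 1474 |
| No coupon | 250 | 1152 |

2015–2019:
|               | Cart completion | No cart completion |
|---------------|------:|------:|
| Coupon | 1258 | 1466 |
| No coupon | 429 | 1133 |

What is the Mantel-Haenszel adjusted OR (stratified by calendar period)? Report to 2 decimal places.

OR_MH = Σ(aᵢdᵢ/nᵢ) / Σ(bᵢcᵢ/nᵢ), where nᵢ is the stratum total.
Stratum 1 (2010–2014): n = 3774; a·d/n = 898·1152/3774 = 274.1113; b·c/n = 1474·250/3774 = 97.6418
Stratum 2 (2015–2019): n = 4286; a·d/n = 1258·1133/4286 = 332.5511; b·c/n = 1466·429/4286 = 146.7368
OR_MH = (274.1113 + 332.5511) / (97.6418 + 146.7368) = 606.6624 / 244.3786 = 2.48247

2.48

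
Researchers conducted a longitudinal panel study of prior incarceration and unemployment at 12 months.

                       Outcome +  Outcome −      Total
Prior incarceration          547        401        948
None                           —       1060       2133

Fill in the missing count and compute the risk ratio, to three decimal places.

1.147

The missing cell is in the unexposed row: 2133 − 1060 = 1073.
So a = 547, b = 401, c = 1073, d = 1060.
RR = [a/(a+b)] / [c/(c+d)] = (547/948) / (1073/2133) = 0.57700/0.50305 = 1.14702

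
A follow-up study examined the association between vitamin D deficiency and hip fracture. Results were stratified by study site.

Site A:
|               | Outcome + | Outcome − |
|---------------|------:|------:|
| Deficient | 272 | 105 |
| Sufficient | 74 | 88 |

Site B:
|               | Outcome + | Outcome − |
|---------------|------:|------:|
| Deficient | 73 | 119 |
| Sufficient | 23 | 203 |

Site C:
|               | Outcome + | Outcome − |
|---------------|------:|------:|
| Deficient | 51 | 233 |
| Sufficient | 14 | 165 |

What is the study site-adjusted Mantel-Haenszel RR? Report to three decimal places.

1.988

RR_MH = Σ(aᵢ·n₀ᵢ/nᵢ) / Σ(cᵢ·n₁ᵢ/nᵢ), with n₁ᵢ = aᵢ+bᵢ (exposed), n₀ᵢ = cᵢ+dᵢ (unexposed), nᵢ = n₁ᵢ+n₀ᵢ.
Stratum 1 (Site A): n₁ = 377, n₀ = 162, n = 539; a·n₀/n = 272·162/539 = 81.7514; c·n₁/n = 74·377/539 = 51.7588
Stratum 2 (Site B): n₁ = 192, n₀ = 226, n = 418; a·n₀/n = 73·226/418 = 39.4689; c·n₁/n = 23·192/418 = 10.5646
Stratum 3 (Site C): n₁ = 284, n₀ = 179, n = 463; a·n₀/n = 51·179/463 = 19.7171; c·n₁/n = 14·284/463 = 8.5875
RR_MH = (81.7514 + 39.4689 + 19.7171) / (51.7588 + 10.5646 + 8.5875) = 140.9374 / 70.9109 = 1.98753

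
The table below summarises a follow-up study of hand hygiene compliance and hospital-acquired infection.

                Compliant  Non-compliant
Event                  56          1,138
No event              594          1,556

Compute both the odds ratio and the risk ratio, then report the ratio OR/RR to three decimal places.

0.632

Reading the table with exposure as columns: a = 56 (Compliant, case), b = 594 (Compliant, non-case), c = 1138 (Non-compliant, case), d = 1556.
OR = (56·1556)/(594·1138) = 87136/675972 = 0.12890
Risk in exposed = 56/650 = 0.08615; risk in unexposed = 1138/2694 = 0.42242; RR = 0.20395
OR/RR = 0.12890 / 0.20395 = 0.63203
The outcome is not rare, so the OR lies further from 1 than the RR.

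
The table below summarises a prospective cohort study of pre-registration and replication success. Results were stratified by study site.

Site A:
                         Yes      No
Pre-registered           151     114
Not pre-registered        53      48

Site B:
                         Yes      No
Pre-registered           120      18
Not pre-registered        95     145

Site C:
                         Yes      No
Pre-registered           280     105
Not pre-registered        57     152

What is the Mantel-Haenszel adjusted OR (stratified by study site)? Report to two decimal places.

OR_MH = Σ(aᵢdᵢ/nᵢ) / Σ(bᵢcᵢ/nᵢ), where nᵢ is the stratum total.
Stratum 1 (Site A): n = 366; a·d/n = 151·48/366 = 19.8033; b·c/n = 114·53/366 = 16.5082
Stratum 2 (Site B): n = 378; a·d/n = 120·145/378 = 46.0317; b·c/n = 18·95/378 = 4.5238
Stratum 3 (Site C): n = 594; a·d/n = 280·152/594 = 71.6498; b·c/n = 105·57/594 = 10.0758
OR_MH = (19.8033 + 46.0317 + 71.6498) / (16.5082 + 4.5238 + 10.0758) = 137.4849 / 31.1078 = 4.41963

4.42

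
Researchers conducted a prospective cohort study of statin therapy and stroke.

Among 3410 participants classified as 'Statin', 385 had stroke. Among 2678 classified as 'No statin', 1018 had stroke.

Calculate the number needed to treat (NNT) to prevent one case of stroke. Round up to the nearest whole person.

Risk in treated group = 385/3410 = 0.11290; risk in control = 1018/2678 = 0.38013.
Absolute risk reduction = 0.38013 − 0.11290 = 0.26723
NNT = 1 / ARR = 1 / 0.26723 = 3.742 → round up → 4

4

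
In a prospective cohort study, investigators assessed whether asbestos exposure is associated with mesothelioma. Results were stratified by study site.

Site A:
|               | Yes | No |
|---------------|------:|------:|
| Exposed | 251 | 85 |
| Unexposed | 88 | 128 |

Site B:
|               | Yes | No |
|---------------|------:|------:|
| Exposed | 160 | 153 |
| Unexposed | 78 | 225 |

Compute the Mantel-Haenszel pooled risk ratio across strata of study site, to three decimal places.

RR_MH = Σ(aᵢ·n₀ᵢ/nᵢ) / Σ(cᵢ·n₁ᵢ/nᵢ), with n₁ᵢ = aᵢ+bᵢ (exposed), n₀ᵢ = cᵢ+dᵢ (unexposed), nᵢ = n₁ᵢ+n₀ᵢ.
Stratum 1 (Site A): n₁ = 336, n₀ = 216, n = 552; a·n₀/n = 251·216/552 = 98.2174; c·n₁/n = 88·336/552 = 53.5652
Stratum 2 (Site B): n₁ = 313, n₀ = 303, n = 616; a·n₀/n = 160·303/616 = 78.7013; c·n₁/n = 78·313/616 = 39.6331
RR_MH = (98.2174 + 78.7013) / (53.5652 + 39.6331) = 176.9187 / 93.1983 = 1.89830

1.898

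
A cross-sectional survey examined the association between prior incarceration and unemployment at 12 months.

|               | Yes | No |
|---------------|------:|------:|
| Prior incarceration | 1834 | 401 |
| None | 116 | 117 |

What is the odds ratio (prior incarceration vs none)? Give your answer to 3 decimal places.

Cells: a = 1834, b = 401, c = 116, d = 117.
OR = (a·d)/(b·c) = (1834 × 117) / (401 × 116) = 214578 / 46516 = 4.61299
The odds of unemployment at 12 months are about 4.61 times as high in the prior incarceration group.

4.613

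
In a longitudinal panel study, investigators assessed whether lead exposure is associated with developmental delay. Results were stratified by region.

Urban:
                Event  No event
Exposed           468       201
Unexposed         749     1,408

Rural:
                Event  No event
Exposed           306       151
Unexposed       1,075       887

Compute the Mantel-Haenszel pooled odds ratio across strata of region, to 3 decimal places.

OR_MH = Σ(aᵢdᵢ/nᵢ) / Σ(bᵢcᵢ/nᵢ), where nᵢ is the stratum total.
Stratum 1 (Urban): n = 2826; a·d/n = 468·1408/2826 = 233.1720; b·c/n = 201·749/2826 = 53.2728
Stratum 2 (Rural): n = 2419; a·d/n = 306·887/2419 = 112.2042; b·c/n = 151·1075/2419 = 67.1042
OR_MH = (233.1720 + 112.2042) / (53.2728 + 67.1042) = 345.3762 / 120.3770 = 2.86912

2.869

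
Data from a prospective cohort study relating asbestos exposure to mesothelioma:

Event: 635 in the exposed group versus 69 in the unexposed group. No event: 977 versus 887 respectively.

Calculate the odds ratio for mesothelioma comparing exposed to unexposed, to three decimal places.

From the description: a = 635, b = 977, c = 69, d = 887.
OR = (a·d)/(b·c) = (635 × 887) / (977 × 69) = 563245 / 67413 = 8.35514
The odds of mesothelioma are about 8.36 times as high in the exposed group.

8.355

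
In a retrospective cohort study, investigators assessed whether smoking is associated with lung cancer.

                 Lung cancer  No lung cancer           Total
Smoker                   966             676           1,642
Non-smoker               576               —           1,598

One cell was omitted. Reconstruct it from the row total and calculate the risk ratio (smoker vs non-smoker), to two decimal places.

1.63

The missing cell is in the unexposed row: 1598 − 576 = 1022.
So a = 966, b = 676, c = 576, d = 1022.
RR = [a/(a+b)] / [c/(c+d)] = (966/1642) / (576/1598) = 0.58831/0.36045 = 1.63214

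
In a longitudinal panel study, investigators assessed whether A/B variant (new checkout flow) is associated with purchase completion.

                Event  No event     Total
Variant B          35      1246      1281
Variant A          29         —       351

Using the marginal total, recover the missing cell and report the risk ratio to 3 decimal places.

0.331

The missing cell is in the unexposed row: 351 − 29 = 322.
So a = 35, b = 1246, c = 29, d = 322.
RR = [a/(a+b)] / [c/(c+d)] = (35/1281) / (29/351) = 0.02732/0.08262 = 0.33070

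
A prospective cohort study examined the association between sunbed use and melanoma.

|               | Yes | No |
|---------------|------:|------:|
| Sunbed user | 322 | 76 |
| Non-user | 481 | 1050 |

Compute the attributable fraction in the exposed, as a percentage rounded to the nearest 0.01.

61.17

Cells: a = 322, b = 76, c = 481, d = 1050.
Risk in exposed = 322/398 = 0.80905; risk in unexposed = 481/1531 = 0.31417.
RR = 0.80905/0.31417 = 2.57515
AR% = (RR − 1)/RR × 100 = (2.57515 − 1)/2.57515 × 100 = 61.1673%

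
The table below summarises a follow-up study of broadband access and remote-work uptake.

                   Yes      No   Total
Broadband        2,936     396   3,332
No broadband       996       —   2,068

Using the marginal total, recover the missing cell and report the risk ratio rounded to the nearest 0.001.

The missing cell is in the unexposed row: 2068 − 996 = 1072.
So a = 2936, b = 396, c = 996, d = 1072.
RR = [a/(a+b)] / [c/(c+d)] = (2936/3332) / (996/2068) = 0.88115/0.48162 = 1.82954

1.830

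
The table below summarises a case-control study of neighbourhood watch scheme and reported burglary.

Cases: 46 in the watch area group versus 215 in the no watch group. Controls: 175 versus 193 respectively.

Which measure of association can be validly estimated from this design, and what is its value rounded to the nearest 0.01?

From the description: a = 46, b = 175, c = 215, d = 193.
This is a case-control study: participants were sampled on outcome status, so risks in the source population cannot be estimated directly — relative risk is not valid here. The odds ratio is the appropriate measure.
OR = (a·d)/(b·c) = (46 × 193) / (175 × 215) = 8878 / 37625 = 0.23596

0.24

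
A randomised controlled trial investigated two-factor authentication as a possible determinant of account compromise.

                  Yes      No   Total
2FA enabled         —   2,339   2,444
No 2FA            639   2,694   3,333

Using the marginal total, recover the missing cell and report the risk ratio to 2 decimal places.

The missing cell is in the exposed row: 2444 − 2339 = 105.
So a = 105, b = 2339, c = 639, d = 2694.
RR = [a/(a+b)] / [c/(c+d)] = (105/2444) / (639/3333) = 0.04296/0.19172 = 0.22409

0.22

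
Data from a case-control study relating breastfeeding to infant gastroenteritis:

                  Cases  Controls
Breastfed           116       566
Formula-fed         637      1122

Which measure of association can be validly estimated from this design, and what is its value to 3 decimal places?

Cells: a = 116, b = 566, c = 637, d = 1122.
This is a case-control study: participants were sampled on outcome status, so risks in the source population cannot be estimated directly — relative risk is not valid here. The odds ratio is the appropriate measure.
OR = (a·d)/(b·c) = (116 × 1122) / (566 × 637) = 130152 / 360542 = 0.36099

0.361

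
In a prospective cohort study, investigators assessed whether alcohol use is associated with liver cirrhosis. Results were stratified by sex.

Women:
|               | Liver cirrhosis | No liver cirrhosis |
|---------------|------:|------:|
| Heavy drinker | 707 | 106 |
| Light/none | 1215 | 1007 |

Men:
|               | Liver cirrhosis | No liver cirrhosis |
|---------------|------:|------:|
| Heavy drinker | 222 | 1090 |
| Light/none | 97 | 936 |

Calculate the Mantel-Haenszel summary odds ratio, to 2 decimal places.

OR_MH = Σ(aᵢdᵢ/nᵢ) / Σ(bᵢcᵢ/nᵢ), where nᵢ is the stratum total.
Stratum 1 (Women): n = 3035; a·d/n = 707·1007/3035 = 234.5796; b·c/n = 106·1215/3035 = 42.4349
Stratum 2 (Men): n = 2345; a·d/n = 222·936/2345 = 88.6107; b·c/n = 1090·97/2345 = 45.0874
OR_MH = (234.5796 + 88.6107) / (42.4349 + 45.0874) = 323.1902 / 87.5223 = 3.69266

3.69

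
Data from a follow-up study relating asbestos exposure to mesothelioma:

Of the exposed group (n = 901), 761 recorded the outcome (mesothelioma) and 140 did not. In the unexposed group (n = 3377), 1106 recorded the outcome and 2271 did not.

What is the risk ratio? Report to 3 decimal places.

From the description: a = 761, b = 140, c = 1106, d = 2271.
Risk in exposed = 761/901 = 0.84462; risk in unexposed = 1106/3377 = 0.32751.
RR = 0.84462 / 0.32751 = 2.57891
The risk among the exposed is 2.58 times that among the unexposed.

2.579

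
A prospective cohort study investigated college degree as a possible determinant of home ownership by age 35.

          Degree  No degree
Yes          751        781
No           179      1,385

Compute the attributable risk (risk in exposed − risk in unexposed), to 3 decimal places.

Reading the table with exposure as columns: a = 751 (Degree, case), b = 179 (Degree, non-case), c = 781 (No degree, case), d = 1385.
Risk in exposed = 751/930 = 0.807527; risk in unexposed = 781/2166 = 0.360572.
Risk difference = 0.807527 − 0.360572 = 0.446954

0.447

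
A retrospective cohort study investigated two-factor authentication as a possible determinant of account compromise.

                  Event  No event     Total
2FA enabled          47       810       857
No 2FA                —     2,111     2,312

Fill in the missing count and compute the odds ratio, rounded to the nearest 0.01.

0.61

The missing cell is in the unexposed row: 2312 − 2111 = 201.
So a = 47, b = 810, c = 201, d = 2111.
OR = (a·d)/(b·c) = (47 × 2111) / (810 × 201) = 99217 / 162810 = 0.60940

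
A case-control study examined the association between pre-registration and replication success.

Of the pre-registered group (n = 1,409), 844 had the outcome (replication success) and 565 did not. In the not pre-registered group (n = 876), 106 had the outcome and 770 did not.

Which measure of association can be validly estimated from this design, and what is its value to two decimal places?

10.85

From the description: a = 844, b = 565, c = 106, d = 770.
This is a case-control study: participants were sampled on outcome status, so risks in the source population cannot be estimated directly — relative risk is not valid here. The odds ratio is the appropriate measure.
OR = (a·d)/(b·c) = (844 × 770) / (565 × 106) = 649880 / 59890 = 10.85123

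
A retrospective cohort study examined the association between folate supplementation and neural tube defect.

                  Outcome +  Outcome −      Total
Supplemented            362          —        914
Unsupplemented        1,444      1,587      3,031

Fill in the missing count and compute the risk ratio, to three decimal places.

0.831

The missing cell is in the exposed row: 914 − 362 = 552.
So a = 362, b = 552, c = 1444, d = 1587.
RR = [a/(a+b)] / [c/(c+d)] = (362/914) / (1444/3031) = 0.39606/0.47641 = 0.83134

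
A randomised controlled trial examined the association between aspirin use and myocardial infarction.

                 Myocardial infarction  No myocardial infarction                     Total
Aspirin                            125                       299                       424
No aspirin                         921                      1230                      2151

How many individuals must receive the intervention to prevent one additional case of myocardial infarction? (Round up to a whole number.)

Risk in treated group = 125/424 = 0.29481; risk in control = 921/2151 = 0.42817.
Absolute risk reduction = 0.42817 − 0.29481 = 0.13336
NNT = 1 / ARR = 1 / 0.13336 = 7.498 → round up → 8

8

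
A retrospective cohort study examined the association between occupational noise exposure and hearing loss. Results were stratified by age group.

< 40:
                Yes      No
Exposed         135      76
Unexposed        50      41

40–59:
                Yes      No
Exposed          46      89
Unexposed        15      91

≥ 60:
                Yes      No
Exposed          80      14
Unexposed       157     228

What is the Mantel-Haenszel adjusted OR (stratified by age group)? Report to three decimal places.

OR_MH = Σ(aᵢdᵢ/nᵢ) / Σ(bᵢcᵢ/nᵢ), where nᵢ is the stratum total.
Stratum 1 (< 40): n = 302; a·d/n = 135·41/302 = 18.3278; b·c/n = 76·50/302 = 12.5828
Stratum 2 (40–59): n = 241; a·d/n = 46·91/241 = 17.3693; b·c/n = 89·15/241 = 5.5394
Stratum 3 (≥ 60): n = 479; a·d/n = 80·228/479 = 38.0793; b·c/n = 14·157/479 = 4.5887
OR_MH = (18.3278 + 17.3693 + 38.0793) / (12.5828 + 5.5394 + 4.5887) = 73.7764 / 22.7109 = 3.24850

3.248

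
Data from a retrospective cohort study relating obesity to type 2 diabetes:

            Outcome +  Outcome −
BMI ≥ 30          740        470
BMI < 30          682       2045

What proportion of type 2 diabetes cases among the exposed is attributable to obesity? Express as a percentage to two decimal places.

59.11

Cells: a = 740, b = 470, c = 682, d = 2045.
Risk in exposed = 740/1210 = 0.61157; risk in unexposed = 682/2727 = 0.25009.
RR = 0.61157/0.25009 = 2.44538
AR% = (RR − 1)/RR × 100 = (2.44538 − 1)/2.44538 × 100 = 59.1066%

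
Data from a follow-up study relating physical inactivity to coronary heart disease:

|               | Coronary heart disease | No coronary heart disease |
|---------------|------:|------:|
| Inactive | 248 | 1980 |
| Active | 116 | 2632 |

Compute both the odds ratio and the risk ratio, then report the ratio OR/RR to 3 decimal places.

1.078

Cells: a = 248, b = 1980, c = 116, d = 2632.
OR = (248·2632)/(1980·116) = 652736/229680 = 2.84194
Risk in exposed = 248/2228 = 0.11131; risk in unexposed = 116/2748 = 0.04221; RR = 2.63691
OR/RR = 2.84194 / 2.63691 = 1.07775
The outcome is not rare, so the OR lies further from 1 than the RR.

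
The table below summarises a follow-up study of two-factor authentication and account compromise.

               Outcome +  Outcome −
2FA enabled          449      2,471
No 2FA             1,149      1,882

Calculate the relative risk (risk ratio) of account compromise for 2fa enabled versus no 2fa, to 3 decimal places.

0.406

Cells: a = 449, b = 2471, c = 1149, d = 1882.
Risk in exposed = 449/2920 = 0.15377; risk in unexposed = 1149/3031 = 0.37908.
RR = 0.15377 / 0.37908 = 0.40563
The risk is 59% lower among the exposed than among the unexposed.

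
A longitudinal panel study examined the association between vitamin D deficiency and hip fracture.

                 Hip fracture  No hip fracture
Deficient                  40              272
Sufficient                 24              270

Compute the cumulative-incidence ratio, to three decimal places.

Cells: a = 40, b = 272, c = 24, d = 270.
Risk in exposed = 40/312 = 0.12821; risk in unexposed = 24/294 = 0.08163.
RR = 0.12821 / 0.08163 = 1.57051
The risk among the exposed is 1.57 times that among the unexposed.

1.571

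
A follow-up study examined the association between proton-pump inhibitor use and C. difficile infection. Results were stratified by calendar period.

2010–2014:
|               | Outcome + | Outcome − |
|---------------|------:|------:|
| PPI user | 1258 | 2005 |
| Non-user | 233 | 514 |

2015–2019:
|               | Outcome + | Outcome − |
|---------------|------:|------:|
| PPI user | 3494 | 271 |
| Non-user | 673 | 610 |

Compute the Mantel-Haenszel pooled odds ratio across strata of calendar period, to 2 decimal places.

OR_MH = Σ(aᵢdᵢ/nᵢ) / Σ(bᵢcᵢ/nᵢ), where nᵢ is the stratum total.
Stratum 1 (2010–2014): n = 4010; a·d/n = 1258·514/4010 = 161.2499; b·c/n = 2005·233/4010 = 116.5000
Stratum 2 (2015–2019): n = 5048; a·d/n = 3494·610/5048 = 422.2147; b·c/n = 271·673/5048 = 36.1298
OR_MH = (161.2499 + 422.2147) / (116.5000 + 36.1298) = 583.4646 / 152.6298 = 3.82274

3.82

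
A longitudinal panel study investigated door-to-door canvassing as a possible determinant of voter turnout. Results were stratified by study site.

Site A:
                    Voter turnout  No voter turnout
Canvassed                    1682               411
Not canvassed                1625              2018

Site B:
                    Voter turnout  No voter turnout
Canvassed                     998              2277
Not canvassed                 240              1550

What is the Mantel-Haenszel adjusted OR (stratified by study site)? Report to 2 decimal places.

OR_MH = Σ(aᵢdᵢ/nᵢ) / Σ(bᵢcᵢ/nᵢ), where nᵢ is the stratum total.
Stratum 1 (Site A): n = 5736; a·d/n = 1682·2018/5736 = 591.7497; b·c/n = 411·1625/5736 = 116.4357
Stratum 2 (Site B): n = 5065; a·d/n = 998·1550/5065 = 305.4097; b·c/n = 2277·240/5065 = 107.8934
OR_MH = (591.7497 + 305.4097) / (116.4357 + 107.8934) = 897.1593 / 224.3291 = 3.99930

4.00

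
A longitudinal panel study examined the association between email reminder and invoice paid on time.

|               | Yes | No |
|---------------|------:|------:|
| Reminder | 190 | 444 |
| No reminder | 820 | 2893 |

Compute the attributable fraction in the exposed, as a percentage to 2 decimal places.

Cells: a = 190, b = 444, c = 820, d = 2893.
Risk in exposed = 190/634 = 0.29968; risk in unexposed = 820/3713 = 0.22085.
RR = 0.29968/0.22085 = 1.35699
AR% = (RR − 1)/RR × 100 = (1.35699 − 1)/1.35699 × 100 = 26.3073%

26.31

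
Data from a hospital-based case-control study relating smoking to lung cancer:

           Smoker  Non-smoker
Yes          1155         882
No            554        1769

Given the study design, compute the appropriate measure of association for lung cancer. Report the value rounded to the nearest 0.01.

Reading the table with exposure as columns: a = 1155 (Smoker, case), b = 554 (Smoker, non-case), c = 882 (Non-smoker, case), d = 1769.
This is a hospital-based case-control study: participants were sampled on outcome status, so risks in the source population cannot be estimated directly — relative risk is not valid here. The odds ratio is the appropriate measure.
OR = (a·d)/(b·c) = (1155 × 1769) / (554 × 882) = 2043195 / 488628 = 4.18149

4.18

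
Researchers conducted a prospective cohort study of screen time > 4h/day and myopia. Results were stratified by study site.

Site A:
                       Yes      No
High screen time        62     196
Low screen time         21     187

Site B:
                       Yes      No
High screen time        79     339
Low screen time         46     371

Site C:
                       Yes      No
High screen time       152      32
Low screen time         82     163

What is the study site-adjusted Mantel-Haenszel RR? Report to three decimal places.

2.205

RR_MH = Σ(aᵢ·n₀ᵢ/nᵢ) / Σ(cᵢ·n₁ᵢ/nᵢ), with n₁ᵢ = aᵢ+bᵢ (exposed), n₀ᵢ = cᵢ+dᵢ (unexposed), nᵢ = n₁ᵢ+n₀ᵢ.
Stratum 1 (Site A): n₁ = 258, n₀ = 208, n = 466; a·n₀/n = 62·208/466 = 27.6738; c·n₁/n = 21·258/466 = 11.6266
Stratum 2 (Site B): n₁ = 418, n₀ = 417, n = 835; a·n₀/n = 79·417/835 = 39.4527; c·n₁/n = 46·418/835 = 23.0275
Stratum 3 (Site C): n₁ = 184, n₀ = 245, n = 429; a·n₀/n = 152·245/429 = 86.8065; c·n₁/n = 82·184/429 = 35.1702
RR_MH = (27.6738 + 39.4527 + 86.8065) / (11.6266 + 23.0275 + 35.1702) = 153.9330 / 69.8243 = 2.20458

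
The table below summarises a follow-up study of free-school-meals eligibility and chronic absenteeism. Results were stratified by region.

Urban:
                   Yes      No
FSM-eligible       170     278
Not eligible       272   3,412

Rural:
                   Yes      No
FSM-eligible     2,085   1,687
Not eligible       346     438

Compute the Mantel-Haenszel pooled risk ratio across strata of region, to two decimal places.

RR_MH = Σ(aᵢ·n₀ᵢ/nᵢ) / Σ(cᵢ·n₁ᵢ/nᵢ), with n₁ᵢ = aᵢ+bᵢ (exposed), n₀ᵢ = cᵢ+dᵢ (unexposed), nᵢ = n₁ᵢ+n₀ᵢ.
Stratum 1 (Urban): n₁ = 448, n₀ = 3684, n = 4132; a·n₀/n = 170·3684/4132 = 151.5682; c·n₁/n = 272·448/4132 = 29.4908
Stratum 2 (Rural): n₁ = 3772, n₀ = 784, n = 4556; a·n₀/n = 2085·784/4556 = 358.7884; c·n₁/n = 346·3772/4556 = 286.4601
RR_MH = (151.5682 + 358.7884) / (29.4908 + 286.4601) = 510.3567 / 315.9509 = 1.61530

1.62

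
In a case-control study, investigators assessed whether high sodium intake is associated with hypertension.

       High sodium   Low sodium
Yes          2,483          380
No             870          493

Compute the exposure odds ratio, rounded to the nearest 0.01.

3.70

Reading the table with exposure as columns: a = 2483 (High sodium, case), b = 870 (High sodium, non-case), c = 380 (Low sodium, case), d = 493.
OR = (a·d)/(b·c) = (2483 × 493) / (870 × 380) = 1224119 / 330600 = 3.70272
The odds of hypertension are about 3.70 times as high in the high sodium group.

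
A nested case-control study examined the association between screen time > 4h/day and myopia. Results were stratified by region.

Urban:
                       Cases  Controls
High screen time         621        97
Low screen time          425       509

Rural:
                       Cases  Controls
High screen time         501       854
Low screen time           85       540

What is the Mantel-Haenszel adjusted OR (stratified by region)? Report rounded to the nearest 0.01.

5.32

OR_MH = Σ(aᵢdᵢ/nᵢ) / Σ(bᵢcᵢ/nᵢ), where nᵢ is the stratum total.
Stratum 1 (Urban): n = 1652; a·d/n = 621·509/1652 = 191.3372; b·c/n = 97·425/1652 = 24.9546
Stratum 2 (Rural): n = 1980; a·d/n = 501·540/1980 = 136.6364; b·c/n = 854·85/1980 = 36.6616
OR_MH = (191.3372 + 136.6364) / (24.9546 + 36.6616) = 327.9735 / 61.6162 = 5.32284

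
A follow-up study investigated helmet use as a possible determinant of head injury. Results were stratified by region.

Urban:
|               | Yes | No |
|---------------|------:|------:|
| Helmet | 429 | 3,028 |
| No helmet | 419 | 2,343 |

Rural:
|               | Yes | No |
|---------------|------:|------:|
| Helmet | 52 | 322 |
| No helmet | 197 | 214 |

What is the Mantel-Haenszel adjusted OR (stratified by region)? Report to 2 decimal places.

OR_MH = Σ(aᵢdᵢ/nᵢ) / Σ(bᵢcᵢ/nᵢ), where nᵢ is the stratum total.
Stratum 1 (Urban): n = 6219; a·d/n = 429·2343/6219 = 161.6252; b·c/n = 3028·419/6219 = 204.0090
Stratum 2 (Rural): n = 785; a·d/n = 52·214/785 = 14.1758; b·c/n = 322·197/785 = 80.8076
OR_MH = (161.6252 + 14.1758) / (204.0090 + 80.8076) = 175.8010 / 284.8166 = 0.61724

0.62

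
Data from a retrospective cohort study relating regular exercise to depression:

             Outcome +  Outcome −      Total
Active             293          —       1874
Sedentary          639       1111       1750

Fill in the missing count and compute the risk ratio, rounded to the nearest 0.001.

The missing cell is in the exposed row: 1874 − 293 = 1581.
So a = 293, b = 1581, c = 639, d = 1111.
RR = [a/(a+b)] / [c/(c+d)] = (293/1874) / (639/1750) = 0.15635/0.36514 = 0.42819

0.428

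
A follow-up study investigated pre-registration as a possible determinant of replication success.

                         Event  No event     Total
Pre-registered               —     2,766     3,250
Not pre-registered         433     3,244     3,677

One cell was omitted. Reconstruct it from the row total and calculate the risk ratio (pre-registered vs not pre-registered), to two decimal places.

The missing cell is in the exposed row: 3250 − 2766 = 484.
So a = 484, b = 2766, c = 433, d = 3244.
RR = [a/(a+b)] / [c/(c+d)] = (484/3250) / (433/3677) = 0.14892/0.11776 = 1.26464

1.26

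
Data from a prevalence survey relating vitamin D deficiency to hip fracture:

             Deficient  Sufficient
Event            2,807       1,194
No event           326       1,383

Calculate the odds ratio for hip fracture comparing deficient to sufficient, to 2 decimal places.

9.97

Reading the table with exposure as columns: a = 2807 (Deficient, case), b = 326 (Deficient, non-case), c = 1194 (Sufficient, case), d = 1383.
OR = (a·d)/(b·c) = (2807 × 1383) / (326 × 1194) = 3882081 / 389244 = 9.97339
The odds of hip fracture are about 9.97 times as high in the deficient group.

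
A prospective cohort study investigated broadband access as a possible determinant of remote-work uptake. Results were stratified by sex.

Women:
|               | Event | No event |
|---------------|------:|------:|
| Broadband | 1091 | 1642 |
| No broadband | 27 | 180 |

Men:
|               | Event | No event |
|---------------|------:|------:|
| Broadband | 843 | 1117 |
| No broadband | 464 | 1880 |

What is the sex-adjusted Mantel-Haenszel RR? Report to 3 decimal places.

RR_MH = Σ(aᵢ·n₀ᵢ/nᵢ) / Σ(cᵢ·n₁ᵢ/nᵢ), with n₁ᵢ = aᵢ+bᵢ (exposed), n₀ᵢ = cᵢ+dᵢ (unexposed), nᵢ = n₁ᵢ+n₀ᵢ.
Stratum 1 (Women): n₁ = 2733, n₀ = 207, n = 2940; a·n₀/n = 1091·207/2940 = 76.8153; c·n₁/n = 27·2733/2940 = 25.0990
Stratum 2 (Men): n₁ = 1960, n₀ = 2344, n = 4304; a·n₀/n = 843·2344/4304 = 459.1059; c·n₁/n = 464·1960/4304 = 211.3011
RR_MH = (76.8153 + 459.1059) / (25.0990 + 211.3011) = 535.9213 / 236.4001 = 2.26701

2.267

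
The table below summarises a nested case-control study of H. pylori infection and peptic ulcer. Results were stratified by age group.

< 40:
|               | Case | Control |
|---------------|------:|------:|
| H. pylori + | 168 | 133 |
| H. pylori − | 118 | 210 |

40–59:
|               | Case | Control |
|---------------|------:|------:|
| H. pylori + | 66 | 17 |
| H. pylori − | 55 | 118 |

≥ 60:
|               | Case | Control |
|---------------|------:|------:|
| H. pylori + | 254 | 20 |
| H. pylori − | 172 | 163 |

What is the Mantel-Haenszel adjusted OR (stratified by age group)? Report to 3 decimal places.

4.511

OR_MH = Σ(aᵢdᵢ/nᵢ) / Σ(bᵢcᵢ/nᵢ), where nᵢ is the stratum total.
Stratum 1 (< 40): n = 629; a·d/n = 168·210/629 = 56.0890; b·c/n = 133·118/629 = 24.9507
Stratum 2 (40–59): n = 256; a·d/n = 66·118/256 = 30.4219; b·c/n = 17·55/256 = 3.6523
Stratum 3 (≥ 60): n = 609; a·d/n = 254·163/609 = 67.9836; b·c/n = 20·172/609 = 5.6486
OR_MH = (56.0890 + 30.4219 + 67.9836) / (24.9507 + 3.6523 + 5.6486) = 154.4945 / 34.2517 = 4.51057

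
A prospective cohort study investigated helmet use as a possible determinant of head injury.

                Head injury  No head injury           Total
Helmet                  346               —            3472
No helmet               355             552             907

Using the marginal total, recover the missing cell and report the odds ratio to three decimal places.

0.172

The missing cell is in the exposed row: 3472 − 346 = 3126.
So a = 346, b = 3126, c = 355, d = 552.
OR = (a·d)/(b·c) = (346 × 552) / (3126 × 355) = 190992 / 1109730 = 0.17211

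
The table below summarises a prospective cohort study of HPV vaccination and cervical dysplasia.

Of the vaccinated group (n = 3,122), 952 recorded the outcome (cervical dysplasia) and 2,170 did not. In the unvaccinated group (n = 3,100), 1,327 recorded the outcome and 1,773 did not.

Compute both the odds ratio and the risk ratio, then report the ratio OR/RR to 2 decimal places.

0.82

From the description: a = 952, b = 2170, c = 1327, d = 1773.
OR = (952·1773)/(2170·1327) = 1687896/2879590 = 0.58616
Risk in exposed = 952/3122 = 0.30493; risk in unexposed = 1327/3100 = 0.42806; RR = 0.71235
OR/RR = 0.58616 / 0.71235 = 0.82285
The outcome is not rare, so the OR lies further from 1 than the RR.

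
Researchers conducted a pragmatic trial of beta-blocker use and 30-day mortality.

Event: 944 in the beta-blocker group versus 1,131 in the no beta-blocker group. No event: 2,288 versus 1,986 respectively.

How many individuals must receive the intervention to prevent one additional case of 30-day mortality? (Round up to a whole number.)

Risk in treated group = 944/3232 = 0.29208; risk in control = 1131/3117 = 0.36285.
Absolute risk reduction = 0.36285 − 0.29208 = 0.07077
NNT = 1 / ARR = 1 / 0.07077 = 14.130 → round up → 15

15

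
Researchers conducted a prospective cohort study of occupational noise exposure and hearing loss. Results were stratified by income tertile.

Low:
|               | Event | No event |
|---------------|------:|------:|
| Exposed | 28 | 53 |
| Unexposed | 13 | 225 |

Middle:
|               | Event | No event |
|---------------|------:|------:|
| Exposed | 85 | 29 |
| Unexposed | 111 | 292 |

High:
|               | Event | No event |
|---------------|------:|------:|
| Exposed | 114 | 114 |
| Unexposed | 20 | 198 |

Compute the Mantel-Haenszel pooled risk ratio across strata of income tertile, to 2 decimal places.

3.76

RR_MH = Σ(aᵢ·n₀ᵢ/nᵢ) / Σ(cᵢ·n₁ᵢ/nᵢ), with n₁ᵢ = aᵢ+bᵢ (exposed), n₀ᵢ = cᵢ+dᵢ (unexposed), nᵢ = n₁ᵢ+n₀ᵢ.
Stratum 1 (Low): n₁ = 81, n₀ = 238, n = 319; a·n₀/n = 28·238/319 = 20.8903; c·n₁/n = 13·81/319 = 3.3009
Stratum 2 (Middle): n₁ = 114, n₀ = 403, n = 517; a·n₀/n = 85·403/517 = 66.2573; c·n₁/n = 111·114/517 = 24.4758
Stratum 3 (High): n₁ = 228, n₀ = 218, n = 446; a·n₀/n = 114·218/446 = 55.7220; c·n₁/n = 20·228/446 = 10.2242
RR_MH = (20.8903 + 66.2573 + 55.7220) / (3.3009 + 24.4758 + 10.2242) = 142.8695 / 38.0010 = 3.75963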